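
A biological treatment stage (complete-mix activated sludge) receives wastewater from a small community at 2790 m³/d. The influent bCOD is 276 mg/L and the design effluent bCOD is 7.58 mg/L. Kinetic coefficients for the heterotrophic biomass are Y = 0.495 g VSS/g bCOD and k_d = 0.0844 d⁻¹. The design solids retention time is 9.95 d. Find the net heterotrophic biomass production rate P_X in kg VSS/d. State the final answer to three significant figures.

Observed yield with endogenous decay: Y_obs = Y / (1 + k_d·θ_c) = 0.495 / (1 + 0.0844 × 9.95) = 0.495 / 1.840 = 0.2691 g VSS/g bCOD.
Q·(S₀ − S) = 2790 × (276 − 7.58) × 10⁻³ = 748.9 kg/d removed.
P_X = Y_obs · Q(S₀ − S) = 0.2691 × 748.9 = 201.5 kg VSS/d.

P_X ≈ 201 kg VSS/d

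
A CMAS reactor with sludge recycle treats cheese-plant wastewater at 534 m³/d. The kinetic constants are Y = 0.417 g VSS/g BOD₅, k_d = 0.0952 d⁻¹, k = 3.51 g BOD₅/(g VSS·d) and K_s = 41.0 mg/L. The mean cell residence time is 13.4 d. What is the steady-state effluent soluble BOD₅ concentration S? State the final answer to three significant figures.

Effluent substrate depends only on kinetics and SRT: S = K_s(1 + k_d θ_c) / [θ_c(Yk − k_d) − 1] = 41.0 × (1 + 0.0952 × 13.4) / [13.4 × (0.417 × 3.51 − 0.0952) − 1] = 93.30 / 17.34 = 5.382 mg/L.

S ≈ 5.38 mg/L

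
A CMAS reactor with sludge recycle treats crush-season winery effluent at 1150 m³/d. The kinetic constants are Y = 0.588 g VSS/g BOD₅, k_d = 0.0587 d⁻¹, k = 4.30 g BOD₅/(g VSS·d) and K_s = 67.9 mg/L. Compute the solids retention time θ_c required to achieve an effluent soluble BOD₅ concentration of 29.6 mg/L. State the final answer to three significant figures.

θ_c ≈ 1.41 d

From 1/θ_c = Y·k·S/(K_s + S) − k_d: Y·k·S/(K_s+S) = 0.588 × 4.30 × 29.6 / (67.9 + 29.6) = 0.7676 d⁻¹.
Then 1/θ_c = μ − k_d = 0.7676 − 0.0587 = 0.7089 d⁻¹, giving θ_c = 1.411 d.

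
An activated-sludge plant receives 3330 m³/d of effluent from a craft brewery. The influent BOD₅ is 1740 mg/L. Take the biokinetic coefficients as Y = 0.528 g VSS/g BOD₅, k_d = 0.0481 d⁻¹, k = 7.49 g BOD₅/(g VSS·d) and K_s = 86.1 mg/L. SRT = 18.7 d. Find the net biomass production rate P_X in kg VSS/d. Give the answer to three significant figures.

P_X ≈ 1610 kg VSS/d

Effluent substrate depends only on kinetics and SRT: S = K_s(1 + k_d θ_c) / [θ_c(Yk − k_d) − 1] = 86.1 × (1 + 0.0481 × 18.7) / [18.7 × (0.528 × 7.49 − 0.0481) − 1] = 163.5 / 72.05 = 2.270 mg/L.
The observed yield is Y_obs = Y/(1 + k_d·θ_c) = 0.528 / (1 + 0.0481 × 18.7) = 0.528 / 1.899 = 0.2780 g VSS per g BOD₅ removed.
Q·(S₀ − S) = 3330 × (1740 − 2.27) × 10⁻³ = 5787 kg/d removed.
Net biomass production P_X = Y_obs × Q·(S₀ − S) = 0.2780 × 5787 = 1609 kg VSS/d.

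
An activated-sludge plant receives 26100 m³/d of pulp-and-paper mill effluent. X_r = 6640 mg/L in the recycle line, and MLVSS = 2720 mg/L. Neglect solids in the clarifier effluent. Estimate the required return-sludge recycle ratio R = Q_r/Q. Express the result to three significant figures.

R ≈ 0.694

Mass balance around the secondary clarifier (neglecting effluent solids): R = X / (X_r − X) = 2720 / (6640 − 2720) = 0.6939.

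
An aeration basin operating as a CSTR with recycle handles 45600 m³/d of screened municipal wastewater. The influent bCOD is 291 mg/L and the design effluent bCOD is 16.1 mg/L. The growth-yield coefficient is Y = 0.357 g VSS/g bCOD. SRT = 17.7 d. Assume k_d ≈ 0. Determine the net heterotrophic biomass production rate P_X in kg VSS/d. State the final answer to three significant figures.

No decay correction is needed, so Y_obs = Y = 0.357.
Q·(S₀ − S) = 45600 × (291 − 16.1) × 10⁻³ = 12535 kg/d removed.
Biomass produced: P_X = Y_obs·Q·ΔS = 0.3570 × 12535 ≈ 4475 kg VSS/d.

P_X ≈ 4480 kg VSS/d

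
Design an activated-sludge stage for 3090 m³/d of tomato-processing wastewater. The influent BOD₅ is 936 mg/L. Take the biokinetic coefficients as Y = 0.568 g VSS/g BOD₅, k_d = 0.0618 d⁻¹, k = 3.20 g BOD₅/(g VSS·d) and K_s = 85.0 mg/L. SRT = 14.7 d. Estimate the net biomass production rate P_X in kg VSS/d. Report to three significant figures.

P_X ≈ 855 kg VSS/d

For a completely mixed reactor with recycle the Lawrence–McCarty relation gives S = K_s·(1 + k_d·θ_c) / [θ_c·(Y·k − k_d) − 1] = 85.0 × (1 + 0.0618 × 14.7) / [14.7 × (0.568 × 3.20 − 0.0618) − 1] = 162.2 / 24.81 = 6.538 mg/L.
Correct the yield for decay: Y_obs = Y/(1 + k_d θ_c) = 0.568 / (1 + 0.0618 × 14.7) = 0.568 / 1.908 = 0.2976.
ΔS = 936 − 6.54 = 929.5 mg/L, so the substrate removal rate is 3090 × 929.5/1000 = 2872 kg BOD₅/d.
Net biomass production P_X = Y_obs × Q·(S₀ − S) = 0.2976 × 2872 = 854.8 kg VSS/d.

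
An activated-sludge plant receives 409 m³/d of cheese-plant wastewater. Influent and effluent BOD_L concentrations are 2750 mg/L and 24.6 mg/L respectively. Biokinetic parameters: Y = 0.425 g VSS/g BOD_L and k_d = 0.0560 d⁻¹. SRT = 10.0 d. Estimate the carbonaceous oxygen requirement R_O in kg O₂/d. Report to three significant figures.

The observed yield is Y_obs = Y/(1 + k_d·θ_c) = 0.425 / (1 + 0.0560 × 10.0) = 0.425 / 1.560 = 0.2724 g VSS per g BOD_L removed.
Q·(S₀ − S) = 409 × (2750 − 24.6) × 10⁻³ = 1115 kg/d removed.
Net sludge production P_X = 0.2724 × 1115 = 303.7 kg VSS/d.
R_O = Q·(S₀ − S) − 1.42·P_X = 1115 − 1.42 × 303.7 = 683.5 kg O₂/d.

R_O ≈ 683 kg O₂/d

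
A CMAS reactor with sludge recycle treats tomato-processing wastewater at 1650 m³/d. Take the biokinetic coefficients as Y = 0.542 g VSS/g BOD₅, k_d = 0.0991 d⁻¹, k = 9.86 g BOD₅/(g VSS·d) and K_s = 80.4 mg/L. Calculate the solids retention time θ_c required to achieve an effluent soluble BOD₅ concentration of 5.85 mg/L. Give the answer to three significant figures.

From 1/θ_c = Y·k·S/(K_s + S) − k_d: Y·k·S/(K_s+S) = 0.542 × 9.86 × 5.85 / (80.4 + 5.85) = 0.3625 d⁻¹.
θ_c = 1/(μ − k_d) = 1/(0.3625 − 0.0991) = 1/0.2634 = 3.797 d.

θ_c ≈ 3.80 d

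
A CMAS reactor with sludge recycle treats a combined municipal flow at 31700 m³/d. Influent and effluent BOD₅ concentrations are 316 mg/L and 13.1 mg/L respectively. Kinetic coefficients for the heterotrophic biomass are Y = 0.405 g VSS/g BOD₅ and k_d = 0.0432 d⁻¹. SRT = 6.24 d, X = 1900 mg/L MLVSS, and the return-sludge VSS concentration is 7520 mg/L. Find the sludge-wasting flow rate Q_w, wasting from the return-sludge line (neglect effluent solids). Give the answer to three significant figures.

Steady-state biomass mass balance: V·X·(1 + k_d·θ_c) = Y·Q·(S₀ − S)·θ_c, so V = 0.405 × 31700 × (316 − 13.1) × 6.24 / [1900 × (1 + 0.0432 × 6.24)] = 2.43×10^7 / 2412 = 10060 m³.
Wasting from the return line (neglecting effluent solids): Q_w = V·X / (θ_c·X_r) = 10060 × 1900 / (6.24 × 7520) = 407.3 m³/d.

Q_w ≈ 407 m³/d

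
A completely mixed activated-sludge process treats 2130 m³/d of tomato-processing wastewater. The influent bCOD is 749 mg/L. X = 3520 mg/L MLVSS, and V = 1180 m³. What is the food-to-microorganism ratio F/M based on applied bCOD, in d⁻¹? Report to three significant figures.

F/M = Q·S₀ / (V·X) = 2130 × 749 / (1180 × 3520) = 0.3841 g bCOD·(g VSS·d)⁻¹.

F/M ≈ 0.384 d⁻¹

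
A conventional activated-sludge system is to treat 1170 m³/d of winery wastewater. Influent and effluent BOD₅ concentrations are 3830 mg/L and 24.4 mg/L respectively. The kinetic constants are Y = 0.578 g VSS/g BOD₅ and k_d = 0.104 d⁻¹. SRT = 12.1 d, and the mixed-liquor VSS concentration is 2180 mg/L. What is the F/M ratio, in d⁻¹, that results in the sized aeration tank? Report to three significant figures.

F/M ≈ 0.325 d⁻¹

Steady-state biomass mass balance: V·X·(1 + k_d·θ_c) = Y·Q·(S₀ − S)·θ_c, so V = 0.578 × 1170 × (3830 − 24.4) × 12.1 / [2180 × (1 + 0.104 × 12.1)] = 3.11×10^7 / 4923 = 6325 m³.
Food-to-microorganism ratio F/M = Q S₀ / (V X) = 1170 × 3830 / (6325 × 2180) = 0.3250 d⁻¹.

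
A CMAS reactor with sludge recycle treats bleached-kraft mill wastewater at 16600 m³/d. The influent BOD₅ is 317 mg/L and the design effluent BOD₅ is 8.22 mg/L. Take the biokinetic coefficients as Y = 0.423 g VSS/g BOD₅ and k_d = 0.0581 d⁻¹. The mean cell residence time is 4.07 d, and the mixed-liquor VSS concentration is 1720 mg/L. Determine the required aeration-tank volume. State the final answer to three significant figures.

Rearranging the biomass balance for a CMAS with decay, V = Y·Q·ΔS·θ_c / [X·(1+k_d θ_c)] = 0.423 × 16600 × (317 − 8.22) × 4.07 / [1720 × (1 + 0.0581 × 4.07)] = 8.82×10^6 / 2127 = 4149 m³.

V ≈ 4150 m³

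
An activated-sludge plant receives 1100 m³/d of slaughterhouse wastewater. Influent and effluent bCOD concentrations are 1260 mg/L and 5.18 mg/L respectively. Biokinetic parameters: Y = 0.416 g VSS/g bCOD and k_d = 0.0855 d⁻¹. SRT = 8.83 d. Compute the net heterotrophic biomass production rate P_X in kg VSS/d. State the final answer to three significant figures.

P_X ≈ 327 kg VSS/d

Observed yield with endogenous decay: Y_obs = Y / (1 + k_d·θ_c) = 0.416 / (1 + 0.0855 × 8.83) = 0.416 / 1.755 = 0.2370 g VSS/g bCOD.
Substrate removed = Q·(S₀ − S) = 1100 m³/d × (1260 − 5.18) g/m³ = 1.38×10^6 g/d = 1380 kg/d.
So the net sludge growth is P_X = 0.2370 × 1380 = 327.2 kg VSS/d.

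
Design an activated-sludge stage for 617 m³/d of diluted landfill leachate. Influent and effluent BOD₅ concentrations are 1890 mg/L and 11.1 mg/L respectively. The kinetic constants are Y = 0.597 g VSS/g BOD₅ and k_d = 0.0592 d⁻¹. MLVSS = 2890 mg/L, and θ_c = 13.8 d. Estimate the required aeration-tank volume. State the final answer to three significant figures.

V ≈ 1820 m³

From the SRT design equation V = Y Q (S₀−S) θ_c / [X (1 + k_d θ_c)] = 0.597 × 617 × (1890 − 11.1) × 13.8 / [2890 × (1 + 0.0592 × 13.8)] = 9.55×10^6 / 5251 = 1819 m³.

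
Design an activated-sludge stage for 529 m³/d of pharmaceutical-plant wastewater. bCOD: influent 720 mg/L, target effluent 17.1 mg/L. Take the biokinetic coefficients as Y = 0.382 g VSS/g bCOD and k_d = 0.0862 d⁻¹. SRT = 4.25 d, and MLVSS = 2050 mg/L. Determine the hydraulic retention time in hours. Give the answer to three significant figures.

τ ≈ 9.78 h

From the SRT design equation V = Y Q (S₀−S) θ_c / [X (1 + k_d θ_c)] = 0.382 × 529 × (720 − 17.1) × 4.25 / [2050 × (1 + 0.0862 × 4.25)] = 6.04×10^5 / 2801 = 215.5 m³.
HRT = V/Q = 215.5 m³ / 529 m³·d⁻¹ = 0.4074 d × 24 = 9.778 h.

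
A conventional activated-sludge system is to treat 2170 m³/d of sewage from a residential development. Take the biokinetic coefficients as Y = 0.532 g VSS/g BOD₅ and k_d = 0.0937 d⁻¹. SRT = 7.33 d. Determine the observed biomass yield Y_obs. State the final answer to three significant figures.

Y_obs ≈ 0.315 g VSS/g BOD₅

Correct the yield for decay: Y_obs = Y/(1 + k_d θ_c) = 0.532 / (1 + 0.0937 × 7.33) = 0.532 / 1.687 = 0.3154.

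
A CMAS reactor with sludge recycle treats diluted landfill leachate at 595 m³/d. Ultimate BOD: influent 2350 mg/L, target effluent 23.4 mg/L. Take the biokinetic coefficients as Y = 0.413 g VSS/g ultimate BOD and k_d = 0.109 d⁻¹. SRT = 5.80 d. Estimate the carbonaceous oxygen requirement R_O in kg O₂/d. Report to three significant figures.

R_O ≈ 887 kg O₂/d

Correct the yield for decay: Y_obs = Y/(1 + k_d θ_c) = 0.413 / (1 + 0.109 × 5.80) = 0.413 / 1.632 = 0.2530.
Mass of ultimate BOD removed per day: Q(S₀ − S) = 595 × 2327 g/m³ = 1384 kg/d.
Net sludge production P_X = 0.2530 × 1384 = 350.3 kg VSS/d.
R_O = Q·ΔS − 1.42 P_X = 1384 − 497.4 = 886.9 kg O₂/d.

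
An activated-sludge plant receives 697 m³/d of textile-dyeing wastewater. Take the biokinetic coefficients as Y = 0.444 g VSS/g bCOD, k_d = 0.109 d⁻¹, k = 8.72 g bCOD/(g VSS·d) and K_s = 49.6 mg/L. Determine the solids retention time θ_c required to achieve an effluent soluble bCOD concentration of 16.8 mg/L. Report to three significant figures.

θ_c ≈ 1.15 d

Specific growth rate at S = 16.8 mg/L: μ = YkS/(K_s+S) = 0.444·8.72·16.8/(49.6+16.8) = 0.9796 d⁻¹.
1/θ_c = 0.9796 − 0.109 = 0.8706 d⁻¹, so θ_c = 1.149 d.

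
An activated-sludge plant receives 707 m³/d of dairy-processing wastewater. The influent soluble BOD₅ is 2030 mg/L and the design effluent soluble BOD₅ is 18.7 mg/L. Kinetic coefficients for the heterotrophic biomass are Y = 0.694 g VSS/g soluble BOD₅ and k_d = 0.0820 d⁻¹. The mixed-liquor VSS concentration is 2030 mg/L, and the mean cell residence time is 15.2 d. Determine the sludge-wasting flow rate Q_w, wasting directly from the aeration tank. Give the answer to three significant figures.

Steady-state biomass mass balance: V·X·(1 + k_d·θ_c) = Y·Q·(S₀ − S)·θ_c, so V = 0.694 × 707 × (2030 − 18.7) × 15.2 / [2030 × (1 + 0.0820 × 15.2)] = 1.5×10^7 / 4560 = 3289 m³.
Wasting from the aeration tank: Q_w = V / θ_c = 3289 / 15.2 = 216.4 m³/d.

Q_w ≈ 216 m³/d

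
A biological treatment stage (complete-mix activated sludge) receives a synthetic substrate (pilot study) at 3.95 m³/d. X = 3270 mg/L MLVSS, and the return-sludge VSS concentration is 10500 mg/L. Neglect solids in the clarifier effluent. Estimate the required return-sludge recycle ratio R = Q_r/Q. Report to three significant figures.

R ≈ 0.452

Mass balance around the secondary clarifier (neglecting effluent solids): R = X / (X_r − X) = 3270 / (10500 − 3270) = 0.4523.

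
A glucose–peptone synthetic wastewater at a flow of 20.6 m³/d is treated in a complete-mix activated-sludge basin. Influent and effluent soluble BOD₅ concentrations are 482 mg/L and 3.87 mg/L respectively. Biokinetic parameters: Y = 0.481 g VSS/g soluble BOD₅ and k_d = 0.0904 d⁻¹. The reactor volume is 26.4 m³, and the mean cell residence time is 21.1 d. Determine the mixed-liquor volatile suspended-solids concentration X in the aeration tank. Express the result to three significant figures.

X ≈ 1300 mg/L

Solving the biomass balance for X: X = Y Q (S₀−S) θ_c / [V (1+k_d θ_c)] = 0.481 × 20.6 × (482 − 3.87) × 21.1 / [26.4 × (1 + 0.0904 × 21.1)] = 1302 mg/L.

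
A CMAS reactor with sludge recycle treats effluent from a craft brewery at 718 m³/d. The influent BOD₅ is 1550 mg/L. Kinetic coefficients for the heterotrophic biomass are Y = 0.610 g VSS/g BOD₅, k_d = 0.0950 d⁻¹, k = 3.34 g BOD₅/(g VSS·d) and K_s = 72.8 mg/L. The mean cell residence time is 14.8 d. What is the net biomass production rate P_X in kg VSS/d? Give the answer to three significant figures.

From the Monod/SRT balance for a CMAS, S = K_s·(1+k_d θ_c)/[θ_c·(Y k − k_d) − 1] = 72.8 × (1 + 0.0950 × 14.8) / [14.8 × (0.610 × 3.34 − 0.0950) − 1] = 175.2 / 27.75 = 6.313 mg/L.
Correct the yield for decay: Y_obs = Y/(1 + k_d θ_c) = 0.610 / (1 + 0.0950 × 14.8) = 0.610 / 2.406 = 0.2535.
ΔS = 1550 − 6.31 = 1544 mg/L, so the substrate removal rate is 718 × 1544/1000 = 1108 kg BOD₅/d.
Biomass produced: P_X = Y_obs·Q·ΔS = 0.2535 × 1108 ≈ 281.0 kg VSS/d.

P_X ≈ 281 kg VSS/d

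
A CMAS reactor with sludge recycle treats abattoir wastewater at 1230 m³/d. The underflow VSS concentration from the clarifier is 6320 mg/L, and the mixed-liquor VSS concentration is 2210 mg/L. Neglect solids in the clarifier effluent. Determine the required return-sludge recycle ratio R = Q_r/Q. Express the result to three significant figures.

Solids balance on the clarifier gives (1+R)X = R·X_r, so R = X/(X_r − X) = 2210 / (6320 − 2210) = 0.5377.

R ≈ 0.538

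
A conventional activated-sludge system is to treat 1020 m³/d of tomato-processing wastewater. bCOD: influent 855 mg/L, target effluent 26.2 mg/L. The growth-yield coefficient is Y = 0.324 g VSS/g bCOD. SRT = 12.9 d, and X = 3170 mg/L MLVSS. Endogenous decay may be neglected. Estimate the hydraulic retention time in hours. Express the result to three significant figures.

τ ≈ 26.2 h

Biomass mass balance (decay neglected): V·X = Y·Q·(S₀ − S)·θ_c, so V = 0.324 × 1020 × (855 − 26.2) × 12.9 / 3170 = 1115 m³.
Hydraulic retention time τ = V/Q = 1115 / 1020 = 1.093 d = 26.23 h.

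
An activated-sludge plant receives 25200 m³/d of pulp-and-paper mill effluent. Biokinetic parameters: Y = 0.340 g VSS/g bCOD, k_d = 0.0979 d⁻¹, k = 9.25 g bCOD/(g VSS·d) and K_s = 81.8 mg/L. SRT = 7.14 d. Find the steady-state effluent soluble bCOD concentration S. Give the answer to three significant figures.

S ≈ 6.70 mg/L

From the Monod/SRT balance for a CMAS, S = K_s·(1+k_d θ_c)/[θ_c·(Y k − k_d) − 1] = 81.8 × (1 + 0.0979 × 7.14) / [7.14 × (0.340 × 9.25 − 0.0979) − 1] = 139.0 / 20.76 = 6.696 mg/L.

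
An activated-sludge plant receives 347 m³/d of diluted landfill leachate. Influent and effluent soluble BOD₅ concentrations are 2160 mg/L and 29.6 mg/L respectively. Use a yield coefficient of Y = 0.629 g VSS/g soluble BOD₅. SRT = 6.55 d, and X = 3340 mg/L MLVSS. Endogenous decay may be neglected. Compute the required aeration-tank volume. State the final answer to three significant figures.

V ≈ 912 m³

Biomass mass balance (decay neglected): V·X = Y·Q·(S₀ − S)·θ_c, so V = 0.629 × 347 × (2160 − 29.6) × 6.55 / 3340 = 911.9 m³.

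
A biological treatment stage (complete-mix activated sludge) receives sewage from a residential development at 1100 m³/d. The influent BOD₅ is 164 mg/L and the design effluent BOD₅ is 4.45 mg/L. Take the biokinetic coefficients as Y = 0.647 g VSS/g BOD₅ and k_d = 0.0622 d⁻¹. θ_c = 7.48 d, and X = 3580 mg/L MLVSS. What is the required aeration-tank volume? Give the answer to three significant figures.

Rearranging the biomass balance for a CMAS with decay, V = Y·Q·ΔS·θ_c / [X·(1+k_d θ_c)] = 0.647 × 1100 × (164 − 4.45) × 7.48 / [3580 × (1 + 0.0622 × 7.48)] = 8.49×10^5 / 5246 = 161.9 m³.

V ≈ 162 m³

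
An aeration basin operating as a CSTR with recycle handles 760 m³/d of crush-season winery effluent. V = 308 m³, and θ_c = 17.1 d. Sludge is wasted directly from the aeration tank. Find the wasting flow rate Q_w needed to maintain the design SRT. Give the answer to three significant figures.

For wasting at MLVSS concentration, Q_w = V/θ_c = 308.0/17.1 = 18.01 m³/d.

Q_w ≈ 18.0 m³/d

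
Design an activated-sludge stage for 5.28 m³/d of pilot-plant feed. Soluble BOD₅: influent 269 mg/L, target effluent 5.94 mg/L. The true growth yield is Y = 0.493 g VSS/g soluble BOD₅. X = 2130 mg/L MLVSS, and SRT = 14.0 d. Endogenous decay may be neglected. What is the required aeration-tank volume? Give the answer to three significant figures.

V ≈ 4.50 m³

V·X = Y·Q·ΔS·θ_c gives V = 0.493 × 5.28 × (269 − 5.94) × 14.0 / 2130 = 4.501 m³.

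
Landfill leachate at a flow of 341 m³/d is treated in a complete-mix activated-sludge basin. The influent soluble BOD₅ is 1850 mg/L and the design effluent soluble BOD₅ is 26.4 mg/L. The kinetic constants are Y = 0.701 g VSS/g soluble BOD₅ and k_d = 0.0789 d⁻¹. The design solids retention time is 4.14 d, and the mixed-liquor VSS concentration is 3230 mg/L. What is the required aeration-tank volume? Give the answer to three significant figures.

Steady-state biomass mass balance: V·X·(1 + k_d·θ_c) = Y·Q·(S₀ − S)·θ_c, so V = 0.701 × 341 × (1850 − 26.4) × 4.14 / [3230 × (1 + 0.0789 × 4.14)] = 1.8×10^6 / 4285 = 421.2 m³.

V ≈ 421 m³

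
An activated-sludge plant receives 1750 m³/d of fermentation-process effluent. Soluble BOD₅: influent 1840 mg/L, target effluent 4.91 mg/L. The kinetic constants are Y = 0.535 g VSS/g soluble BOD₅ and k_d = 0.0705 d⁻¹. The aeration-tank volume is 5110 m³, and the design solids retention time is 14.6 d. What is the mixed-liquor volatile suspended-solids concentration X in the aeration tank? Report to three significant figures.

From V·X·(1 + k_d·θ_c) = Y·Q·(S₀ − S)·θ_c: X = 0.535 × 1750 × (1840 − 4.91) × 14.6 / [5110 × (1 + 0.0705 × 14.6)] = 2419 mg/L.

X ≈ 2420 mg/L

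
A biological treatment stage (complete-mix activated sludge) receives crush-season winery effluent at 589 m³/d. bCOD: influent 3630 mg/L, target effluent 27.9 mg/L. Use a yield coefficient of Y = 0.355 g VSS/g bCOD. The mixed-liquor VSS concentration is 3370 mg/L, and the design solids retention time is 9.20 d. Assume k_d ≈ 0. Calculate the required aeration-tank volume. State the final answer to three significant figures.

V ≈ 2060 m³

Biomass mass balance (decay neglected): V·X = Y·Q·(S₀ − S)·θ_c, so V = 0.355 × 589 × (3630 − 27.9) × 9.20 / 3370 = 2056 m³.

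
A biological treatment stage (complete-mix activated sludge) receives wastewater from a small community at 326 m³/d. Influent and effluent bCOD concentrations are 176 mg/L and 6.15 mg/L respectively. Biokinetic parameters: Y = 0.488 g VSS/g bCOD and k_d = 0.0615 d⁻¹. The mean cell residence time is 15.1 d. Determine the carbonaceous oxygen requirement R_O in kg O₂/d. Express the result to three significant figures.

Observed yield with endogenous decay: Y_obs = Y / (1 + k_d·θ_c) = 0.488 / (1 + 0.0615 × 15.1) = 0.488 / 1.929 = 0.2530 g VSS/g bCOD.
ΔS = 176 − 6.15 = 169.8 mg/L, so the substrate removal rate is 326 × 169.8/1000 = 55.37 kg bCOD/d.
P_X = Y_obs·Q·(S₀ − S) = 0.2530 × 55.37 = 14.01 kg VSS/d.
R_O = Q·ΔS − 1.42 P_X = 55.37 − 19.89 = 35.48 kg O₂/d.

R_O ≈ 35.5 kg O₂/d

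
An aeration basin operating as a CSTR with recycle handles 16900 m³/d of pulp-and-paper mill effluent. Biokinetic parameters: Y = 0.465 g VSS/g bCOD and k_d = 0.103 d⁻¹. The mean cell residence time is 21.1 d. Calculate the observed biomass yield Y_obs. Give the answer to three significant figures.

Y_obs ≈ 0.147 g VSS/g bCOD

The observed yield is Y_obs = Y/(1 + k_d·θ_c) = 0.465 / (1 + 0.103 × 21.1) = 0.465 / 3.173 = 0.1465 g VSS per g bCOD removed.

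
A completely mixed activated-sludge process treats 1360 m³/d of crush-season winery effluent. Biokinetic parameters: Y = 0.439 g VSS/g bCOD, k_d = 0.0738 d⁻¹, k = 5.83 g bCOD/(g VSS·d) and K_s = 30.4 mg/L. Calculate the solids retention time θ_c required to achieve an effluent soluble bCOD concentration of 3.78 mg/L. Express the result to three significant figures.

From 1/θ_c = Y·k·S/(K_s + S) − k_d: Y·k·S/(K_s+S) = 0.439 × 5.83 × 3.78 / (30.4 + 3.78) = 0.2830 d⁻¹.
θ_c = 1/(μ − k_d) = 1/(0.2830 − 0.0738) = 1/0.2092 = 4.779 d.

θ_c ≈ 4.78 d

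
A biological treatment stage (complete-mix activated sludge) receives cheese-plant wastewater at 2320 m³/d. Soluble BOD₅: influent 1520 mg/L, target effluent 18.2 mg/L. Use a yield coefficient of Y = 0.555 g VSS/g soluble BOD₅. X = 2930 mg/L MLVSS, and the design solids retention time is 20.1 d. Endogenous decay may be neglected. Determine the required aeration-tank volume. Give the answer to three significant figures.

V·X = Y·Q·ΔS·θ_c gives V = 0.555 × 2320 × (1520 − 18.2) × 20.1 / 2930 = 13265 m³.

V ≈ 13300 m³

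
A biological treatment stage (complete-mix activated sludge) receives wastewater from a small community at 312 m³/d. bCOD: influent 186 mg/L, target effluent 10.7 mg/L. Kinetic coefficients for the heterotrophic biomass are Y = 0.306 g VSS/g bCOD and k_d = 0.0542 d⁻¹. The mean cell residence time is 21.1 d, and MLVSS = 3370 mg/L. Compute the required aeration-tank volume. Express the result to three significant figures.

V ≈ 48.9 m³

Rearranging the biomass balance for a CMAS with decay, V = Y·Q·ΔS·θ_c / [X·(1+k_d θ_c)] = 0.306 × 312 × (186 − 10.7) × 21.1 / [3370 × (1 + 0.0542 × 21.1)] = 3.53×10^5 / 7224 = 48.88 m³.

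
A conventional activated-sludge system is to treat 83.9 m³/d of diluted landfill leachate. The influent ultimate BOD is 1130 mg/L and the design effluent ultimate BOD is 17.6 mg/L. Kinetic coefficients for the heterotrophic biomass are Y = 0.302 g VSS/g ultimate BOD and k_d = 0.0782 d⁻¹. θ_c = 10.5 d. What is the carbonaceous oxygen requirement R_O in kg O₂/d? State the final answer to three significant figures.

R_O ≈ 71.4 kg O₂/d

Y_obs = Y / (1 + k_d θ_c) = 0.302 / (1 + 0.0782 × 10.5) = 0.302 / 1.821 = 0.1658.
Mass of ultimate BOD removed per day: Q(S₀ − S) = 83.9 × 1112 g/m³ = 93.33 kg/d.
Net sludge production P_X = 0.1658 × 93.33 = 15.48 kg VSS/d.
Carbonaceous O₂ demand = substrate oxidised − cell-mass equivalent = 93.33 − 1.42 × 15.48 = 71.35 kg O₂/d.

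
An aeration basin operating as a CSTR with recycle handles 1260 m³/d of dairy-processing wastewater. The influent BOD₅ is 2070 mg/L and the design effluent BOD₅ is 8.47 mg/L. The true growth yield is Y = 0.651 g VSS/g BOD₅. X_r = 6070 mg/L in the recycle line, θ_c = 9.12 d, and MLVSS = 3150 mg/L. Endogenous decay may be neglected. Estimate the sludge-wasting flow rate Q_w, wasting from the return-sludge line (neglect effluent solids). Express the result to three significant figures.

Q_w ≈ 279 m³/d

With k_d = 0 the design equation reduces to V = Y Q (S₀−S) θ_c / X = 0.651 × 1260 × (2070 − 8.47) × 9.12 / 3150 = 4896 m³.
θ_c = V·X/(Q_w·X_r) when wasting from the recycle, so Q_w = V·X/(θ_c·X_r) = 4896 × 3150 / (9.12 × 6070) = 278.6 m³/d.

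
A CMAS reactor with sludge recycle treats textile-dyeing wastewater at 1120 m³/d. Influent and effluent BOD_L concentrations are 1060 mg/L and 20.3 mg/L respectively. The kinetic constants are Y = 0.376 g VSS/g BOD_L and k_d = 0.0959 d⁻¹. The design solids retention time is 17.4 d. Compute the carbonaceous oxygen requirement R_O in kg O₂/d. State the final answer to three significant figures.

Correct the yield for decay: Y_obs = Y/(1 + k_d θ_c) = 0.376 / (1 + 0.0959 × 17.4) = 0.376 / 2.669 = 0.1409.
Mass of BOD_L removed per day: Q(S₀ − S) = 1120 × 1040 g/m³ = 1164 kg/d.
P_X = Y_obs·Q·(S₀ − S) = 0.1409 × 1164 = 164.1 kg VSS/d.
R_O = Q·ΔS − 1.42 P_X = 1164 − 233.0 = 931.5 kg O₂/d.

R_O ≈ 931 kg O₂/d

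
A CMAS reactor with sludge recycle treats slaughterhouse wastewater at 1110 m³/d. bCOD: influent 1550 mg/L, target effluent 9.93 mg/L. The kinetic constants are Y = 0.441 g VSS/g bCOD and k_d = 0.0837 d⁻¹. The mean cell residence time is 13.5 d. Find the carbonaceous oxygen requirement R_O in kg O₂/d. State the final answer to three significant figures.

R_O ≈ 1210 kg O₂/d

Correct the yield for decay: Y_obs = Y/(1 + k_d θ_c) = 0.441 / (1 + 0.0837 × 13.5) = 0.441 / 2.130 = 0.2070.
ΔS = 1550 − 9.93 = 1540 mg/L, so the substrate removal rate is 1110 × 1540/1000 = 1709 kg bCOD/d.
P_X = Y_obs·Q·(S₀ − S) = 0.2070 × 1709 = 353.9 kg VSS/d.
Carbonaceous O₂ demand = substrate oxidised − cell-mass equivalent = 1709 − 1.42 × 353.9 = 1207 kg O₂/d.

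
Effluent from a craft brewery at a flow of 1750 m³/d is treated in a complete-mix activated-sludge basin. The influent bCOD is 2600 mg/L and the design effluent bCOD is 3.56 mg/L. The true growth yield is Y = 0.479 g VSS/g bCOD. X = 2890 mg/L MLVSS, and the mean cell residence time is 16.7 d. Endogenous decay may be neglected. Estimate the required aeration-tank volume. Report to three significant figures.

V ≈ 12600 m³

V·X = Y·Q·ΔS·θ_c gives V = 0.479 × 1750 × (2600 − 3.56) × 16.7 / 2890 = 12577 m³.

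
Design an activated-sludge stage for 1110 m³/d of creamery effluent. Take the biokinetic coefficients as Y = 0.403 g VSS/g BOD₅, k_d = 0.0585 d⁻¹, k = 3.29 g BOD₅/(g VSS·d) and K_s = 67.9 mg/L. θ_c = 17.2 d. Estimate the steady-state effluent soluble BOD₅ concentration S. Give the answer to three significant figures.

Effluent substrate depends only on kinetics and SRT: S = K_s(1 + k_d θ_c) / [θ_c(Yk − k_d) − 1] = 67.9 × (1 + 0.0585 × 17.2) / [17.2 × (0.403 × 3.29 − 0.0585) − 1] = 136.2 / 20.80 = 6.549 mg/L.

S ≈ 6.55 mg/L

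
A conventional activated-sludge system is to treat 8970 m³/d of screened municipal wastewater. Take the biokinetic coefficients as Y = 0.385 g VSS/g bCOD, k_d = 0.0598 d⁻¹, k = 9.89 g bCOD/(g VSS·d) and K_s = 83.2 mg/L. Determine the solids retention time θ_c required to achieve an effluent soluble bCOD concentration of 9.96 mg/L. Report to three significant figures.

From 1/θ_c = Y·k·S/(K_s + S) − k_d: Y·k·S/(K_s+S) = 0.385 × 9.89 × 9.96 / (83.2 + 9.96) = 0.4071 d⁻¹.
Then 1/θ_c = μ − k_d = 0.4071 − 0.0598 = 0.3473 d⁻¹, giving θ_c = 2.879 d.

θ_c ≈ 2.88 d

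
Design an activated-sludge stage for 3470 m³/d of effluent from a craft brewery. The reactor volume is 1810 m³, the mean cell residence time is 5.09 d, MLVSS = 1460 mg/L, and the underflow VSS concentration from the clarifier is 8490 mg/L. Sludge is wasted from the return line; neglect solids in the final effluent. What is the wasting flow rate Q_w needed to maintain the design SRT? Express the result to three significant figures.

Wasting from the return line (neglecting effluent solids): Q_w = V·X / (θ_c·X_r) = 1810 × 1460 / (5.09 × 8490) = 61.15 m³/d.

Q_w ≈ 61.2 m³/d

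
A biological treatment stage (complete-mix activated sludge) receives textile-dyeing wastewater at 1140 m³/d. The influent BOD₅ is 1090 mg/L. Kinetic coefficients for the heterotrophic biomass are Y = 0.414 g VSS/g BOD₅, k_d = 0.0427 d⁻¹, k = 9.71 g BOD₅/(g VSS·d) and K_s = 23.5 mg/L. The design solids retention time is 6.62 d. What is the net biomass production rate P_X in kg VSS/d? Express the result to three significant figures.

For a completely mixed reactor with recycle the Lawrence–McCarty relation gives S = K_s·(1 + k_d·θ_c) / [θ_c·(Y·k − k_d) − 1] = 23.5 × (1 + 0.0427 × 6.62) / [6.62 × (0.414 × 9.71 − 0.0427) − 1] = 30.14 / 25.33 = 1.190 mg/L.
Observed yield with endogenous decay: Y_obs = Y / (1 + k_d·θ_c) = 0.414 / (1 + 0.0427 × 6.62) = 0.414 / 1.283 = 0.3228 g VSS/g BOD₅.
Mass of BOD₅ removed per day: Q(S₀ − S) = 1140 × 1089 g/m³ = 1241 kg/d.
P_X = Y_obs · Q(S₀ − S) = 0.3228 × 1241 = 400.6 kg VSS/d.

P_X ≈ 401 kg VSS/d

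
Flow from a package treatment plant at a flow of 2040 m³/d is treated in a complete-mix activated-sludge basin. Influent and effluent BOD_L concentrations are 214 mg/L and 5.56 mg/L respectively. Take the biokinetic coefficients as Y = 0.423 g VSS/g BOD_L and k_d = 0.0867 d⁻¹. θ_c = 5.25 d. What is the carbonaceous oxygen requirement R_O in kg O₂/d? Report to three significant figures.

Observed yield with endogenous decay: Y_obs = Y / (1 + k_d·θ_c) = 0.423 / (1 + 0.0867 × 5.25) = 0.423 / 1.455 = 0.2907 g VSS/g BOD_L.
Mass of BOD_L removed per day: Q(S₀ − S) = 2040 × 208.4 g/m³ = 425.2 kg/d.
P_X = Y_obs·Q·(S₀ − S) = 0.2907 × 425.2 = 123.6 kg VSS/d.
R_O = Q·ΔS − 1.42 P_X = 425.2 − 175.5 = 249.7 kg O₂/d.

R_O ≈ 250 kg O₂/d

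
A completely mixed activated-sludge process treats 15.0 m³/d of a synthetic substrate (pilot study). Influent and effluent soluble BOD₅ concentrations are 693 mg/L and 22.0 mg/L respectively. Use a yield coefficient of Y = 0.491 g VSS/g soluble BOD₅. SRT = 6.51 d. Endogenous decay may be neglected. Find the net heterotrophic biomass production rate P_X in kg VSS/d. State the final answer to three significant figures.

P_X ≈ 4.94 kg VSS/d

No decay correction is needed, so Y_obs = Y = 0.491.
Substrate removed = Q·(S₀ − S) = 15.0 m³/d × (693 − 22.0) g/m³ = 1.01×10^4 g/d = 10.06 kg/d.
P_X = Y_obs · Q(S₀ − S) = 0.4910 × 10.06 = 4.942 kg VSS/d.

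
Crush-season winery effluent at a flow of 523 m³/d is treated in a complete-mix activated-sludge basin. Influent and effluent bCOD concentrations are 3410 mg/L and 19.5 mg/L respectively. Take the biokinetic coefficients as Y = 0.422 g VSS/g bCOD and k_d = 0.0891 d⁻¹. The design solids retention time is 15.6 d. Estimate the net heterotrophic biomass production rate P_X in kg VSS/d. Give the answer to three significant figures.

Correct the yield for decay: Y_obs = Y/(1 + k_d θ_c) = 0.422 / (1 + 0.0891 × 15.6) = 0.422 / 2.390 = 0.1766.
ΔS = 3410 − 19.5 = 3390 mg/L, so the substrate removal rate is 523 × 3390/1000 = 1773 kg bCOD/d.
Biomass produced: P_X = Y_obs·Q·ΔS = 0.1766 × 1773 ≈ 313.1 kg VSS/d.

P_X ≈ 313 kg VSS/d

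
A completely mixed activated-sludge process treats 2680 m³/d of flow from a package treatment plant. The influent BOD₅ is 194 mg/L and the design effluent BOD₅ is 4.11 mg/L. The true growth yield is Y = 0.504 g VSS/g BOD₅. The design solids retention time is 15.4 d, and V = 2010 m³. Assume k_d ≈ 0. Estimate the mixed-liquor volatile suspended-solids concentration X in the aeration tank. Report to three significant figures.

From V·X = Y·Q·(S₀ − S)·θ_c (decay neglected): X = 0.504 × 2680 × (194 − 4.11) × 15.4 / 2010 = 1965 mg/L.

X ≈ 1970 mg/L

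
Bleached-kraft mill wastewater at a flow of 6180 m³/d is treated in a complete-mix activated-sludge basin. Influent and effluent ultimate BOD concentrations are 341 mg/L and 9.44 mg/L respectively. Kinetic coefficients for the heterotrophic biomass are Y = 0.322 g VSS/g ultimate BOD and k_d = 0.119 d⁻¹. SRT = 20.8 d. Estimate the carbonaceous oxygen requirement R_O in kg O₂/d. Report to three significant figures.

R_O ≈ 1780 kg O₂/d

The observed yield is Y_obs = Y/(1 + k_d·θ_c) = 0.322 / (1 + 0.119 × 20.8) = 0.322 / 3.475 = 0.09266 g VSS per g ultimate BOD removed.
Mass of ultimate BOD removed per day: Q(S₀ − S) = 6180 × 331.6 g/m³ = 2049 kg/d.
Biomass synthesised: P_X = Y_obs × 2049 = 189.9 kg VSS/d.
Carbonaceous O₂ demand = substrate oxidised − cell-mass equivalent = 2049 − 1.42 × 189.9 = 1779 kg O₂/d.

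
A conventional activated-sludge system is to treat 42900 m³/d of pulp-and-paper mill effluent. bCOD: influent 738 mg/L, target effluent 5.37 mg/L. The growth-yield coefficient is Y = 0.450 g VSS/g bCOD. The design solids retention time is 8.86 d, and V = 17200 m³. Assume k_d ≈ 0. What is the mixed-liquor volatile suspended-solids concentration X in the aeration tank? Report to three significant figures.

Without decay, X = Y Q (S₀−S) θ_c / V = 0.450 × 42900 × (738 − 5.37) × 8.86 / 17200 = 7286 mg/L.

X ≈ 7290 mg/L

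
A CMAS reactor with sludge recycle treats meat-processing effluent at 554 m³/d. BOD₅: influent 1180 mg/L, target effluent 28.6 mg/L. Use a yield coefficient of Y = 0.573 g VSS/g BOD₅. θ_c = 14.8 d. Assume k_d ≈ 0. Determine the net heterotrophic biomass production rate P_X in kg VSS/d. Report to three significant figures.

P_X ≈ 366 kg VSS/d

With endogenous decay neglected, the observed yield equals the true yield: Y_obs = Y = 0.573 g VSS/g BOD₅.
ΔS = 1180 − 28.6 = 1151 mg/L, so the substrate removal rate is 554 × 1151/1000 = 637.9 kg BOD₅/d.
Net biomass production P_X = Y_obs × Q·(S₀ − S) = 0.5730 × 637.9 = 365.5 kg VSS/d.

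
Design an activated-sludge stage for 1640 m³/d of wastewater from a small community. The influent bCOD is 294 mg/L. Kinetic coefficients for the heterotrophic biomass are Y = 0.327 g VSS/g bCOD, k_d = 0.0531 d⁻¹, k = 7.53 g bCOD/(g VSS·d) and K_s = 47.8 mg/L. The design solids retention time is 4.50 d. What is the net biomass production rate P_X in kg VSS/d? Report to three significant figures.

P_X ≈ 125 kg VSS/d

Effluent substrate depends only on kinetics and SRT: S = K_s(1 + k_d θ_c) / [θ_c(Yk − k_d) − 1] = 47.8 × (1 + 0.0531 × 4.50) / [4.50 × (0.327 × 7.53 − 0.0531) − 1] = 59.22 / 9.841 = 6.018 mg/L.
Y_obs = Y / (1 + k_d θ_c) = 0.327 / (1 + 0.0531 × 4.50) = 0.327 / 1.239 = 0.2639.
Substrate removed = Q·(S₀ − S) = 1640 m³/d × (294 − 6.02) g/m³ = 4.72×10^5 g/d = 472.3 kg/d.
So the net sludge growth is P_X = 0.2639 × 472.3 = 124.7 kg VSS/d.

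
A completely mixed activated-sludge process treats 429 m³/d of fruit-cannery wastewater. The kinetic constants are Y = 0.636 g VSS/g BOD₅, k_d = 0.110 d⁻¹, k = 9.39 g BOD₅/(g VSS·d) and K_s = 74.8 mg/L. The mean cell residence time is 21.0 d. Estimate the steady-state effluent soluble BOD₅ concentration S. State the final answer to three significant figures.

S ≈ 2.03 mg/L

For a completely mixed reactor with recycle the Lawrence–McCarty relation gives S = K_s·(1 + k_d·θ_c) / [θ_c·(Y·k − k_d) − 1] = 74.8 × (1 + 0.110 × 21.0) / [21.0 × (0.636 × 9.39 − 0.110) − 1] = 247.6 / 122.1 = 2.028 mg/L.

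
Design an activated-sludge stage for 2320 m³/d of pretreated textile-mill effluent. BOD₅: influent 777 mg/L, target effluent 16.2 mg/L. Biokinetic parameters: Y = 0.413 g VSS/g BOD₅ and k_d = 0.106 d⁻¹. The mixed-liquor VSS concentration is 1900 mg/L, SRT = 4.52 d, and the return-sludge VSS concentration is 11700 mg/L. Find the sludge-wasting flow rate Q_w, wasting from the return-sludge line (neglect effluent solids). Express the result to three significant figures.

Steady-state biomass mass balance: V·X·(1 + k_d·θ_c) = Y·Q·(S₀ − S)·θ_c, so V = 0.413 × 2320 × (777 − 16.2) × 4.52 / [1900 × (1 + 0.106 × 4.52)] = 3.29×10^6 / 2810 = 1172 m³.
θ_c = V·X/(Q_w·X_r) when wasting from the recycle, so Q_w = V·X/(θ_c·X_r) = 1172 × 1900 / (4.52 × 11700) = 42.12 m³/d.

Q_w ≈ 42.1 m³/d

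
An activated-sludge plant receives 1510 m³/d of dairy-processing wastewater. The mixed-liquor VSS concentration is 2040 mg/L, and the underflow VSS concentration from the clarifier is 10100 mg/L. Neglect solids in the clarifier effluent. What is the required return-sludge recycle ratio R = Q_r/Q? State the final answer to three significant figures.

R ≈ 0.253

Solids balance on the clarifier gives (1+R)X = R·X_r, so R = X/(X_r − X) = 2040 / (10100 − 2040) = 0.2531.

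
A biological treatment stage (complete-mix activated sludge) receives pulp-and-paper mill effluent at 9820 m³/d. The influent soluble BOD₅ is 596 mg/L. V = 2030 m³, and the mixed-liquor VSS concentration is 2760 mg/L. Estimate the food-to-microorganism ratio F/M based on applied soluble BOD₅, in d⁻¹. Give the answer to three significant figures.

F/M ≈ 1.04 d⁻¹

F/M = Q·S₀ / (V·X) = 9820 × 596 / (2030 × 2760) = 1.045 g soluble BOD₅·(g VSS·d)⁻¹.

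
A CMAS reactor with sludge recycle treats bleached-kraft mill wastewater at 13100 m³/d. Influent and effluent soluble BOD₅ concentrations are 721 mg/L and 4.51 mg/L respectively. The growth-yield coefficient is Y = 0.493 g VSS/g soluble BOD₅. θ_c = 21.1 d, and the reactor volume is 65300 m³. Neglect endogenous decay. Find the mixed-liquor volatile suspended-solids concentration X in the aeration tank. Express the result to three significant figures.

From V·X = Y·Q·(S₀ − S)·θ_c (decay neglected): X = 0.493 × 13100 × (721 − 4.51) × 21.1 / 65300 = 1495 mg/L.

X ≈ 1500 mg/L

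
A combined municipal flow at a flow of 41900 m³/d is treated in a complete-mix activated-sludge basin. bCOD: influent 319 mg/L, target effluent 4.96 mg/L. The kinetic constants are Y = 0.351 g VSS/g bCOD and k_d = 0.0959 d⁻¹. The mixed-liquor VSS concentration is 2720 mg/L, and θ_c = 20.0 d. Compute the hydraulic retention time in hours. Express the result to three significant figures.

τ ≈ 6.67 h

Steady-state biomass mass balance: V·X·(1 + k_d·θ_c) = Y·Q·(S₀ − S)·θ_c, so V = 0.351 × 41900 × (319 − 4.96) × 20.0 / [2720 × (1 + 0.0959 × 20.0)] = 9.24×10^7 / 7937 = 11638 m³.
HRT = V/Q = 11638 m³ / 41900 m³·d⁻¹ = 0.2778 d × 24 = 6.666 h.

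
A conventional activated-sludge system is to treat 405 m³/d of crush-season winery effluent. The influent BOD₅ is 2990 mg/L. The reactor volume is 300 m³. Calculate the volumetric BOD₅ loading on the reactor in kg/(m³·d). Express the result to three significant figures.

Applied BOD₅ load per unit volume = Q·S₀/V = (405 × 2990/1000)/300.0 = 4.037 kg BOD₅·m⁻³·d⁻¹.

L_v ≈ 4.04 kg BOD₅/(m³·d)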